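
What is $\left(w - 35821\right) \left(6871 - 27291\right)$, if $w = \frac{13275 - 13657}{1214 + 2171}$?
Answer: $\frac{495203243228}{677} \approx 7.3147 \cdot 10^{8}$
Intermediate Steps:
$w = - \frac{382}{3385} \approx -0.11285$
$\left(w - 35821\right) \left(6871 - 27291\right) = \left(- \frac{382}{3385} - 35821\right) \left(6871 - 27291\right) = \left(- \frac{121254467}{3385}\right) \left(-20420\right) = \frac{495203243228}{677}$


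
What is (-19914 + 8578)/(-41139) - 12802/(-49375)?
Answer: 1086376478/2031238125 ≈ 0.53483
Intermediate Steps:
(-19914 + 8578)/(-41139) - 12802/(-49375) = -11336*(-1/41139) - 12802*(-1/49375) = 11336/41139 + 12802/49375 = 1086376478/2031238125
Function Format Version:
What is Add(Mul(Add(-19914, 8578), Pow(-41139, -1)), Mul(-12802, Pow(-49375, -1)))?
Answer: Rational(1086376478, 2031238125) ≈ 0.53483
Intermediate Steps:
Add(Mul(Add(-19914, 8578), Pow(-41139, -1)), Mul(-12802, Pow(-49375, -1))) = Add(Mul(-11336, Rational(-1, 41139)), Mul(-12802, Rational(-1, 49375))) = Add(Rational(11336, 41139), Rational(12802, 49375)) = Rational(1086376478, 2031238125)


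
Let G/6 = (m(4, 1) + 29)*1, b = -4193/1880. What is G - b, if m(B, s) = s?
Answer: 342593/1880 ≈ 182.23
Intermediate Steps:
b = -4193/1880 (b = -4193*1/1880 = -4193/1880 ≈ -2.2303)
G = 180 (G = 6*((1 + 29)*1) = 6*(30*1) = 6*30 = 180)
G - b = 180 - 1*(-4193/1880) = 180 + 4193/1880 = 342593/1880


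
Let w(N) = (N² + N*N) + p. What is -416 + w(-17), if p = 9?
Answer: 171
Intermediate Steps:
w(N) = 9 + 2*N² (w(N) = (N² + N*N) + 9 = (N² + N²) + 9 = 2*N² + 9 = 9 + 2*N²)
-416 + w(-17) = -416 + (9 + 2*(-17)²) = -416 + (9 + 2*289) = -416 + (9 + 578) = -416 + 587 = 171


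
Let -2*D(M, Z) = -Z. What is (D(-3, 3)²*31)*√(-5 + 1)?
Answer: 279*I/2 ≈ 139.5*I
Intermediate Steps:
D(M, Z) = Z/2 (D(M, Z) = -(-1)*Z/2 = Z/2)
(D(-3, 3)²*31)*√(-5 + 1) = (((½)*3)²*31)*√(-5 + 1) = ((3/2)²*31)*√(-4) = ((9/4)*31)*(2*I) = 279*(2*I)/4 = 279*I/2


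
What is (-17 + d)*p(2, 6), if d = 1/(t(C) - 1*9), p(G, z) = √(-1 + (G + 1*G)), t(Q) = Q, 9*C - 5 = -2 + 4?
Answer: -1267*√3/74 ≈ -29.656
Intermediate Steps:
C = 7/9 (C = 5/9 + (-2 + 4)/9 = 5/9 + (⅑)*2 = 5/9 + 2/9 = 7/9 ≈ 0.77778)
p(G, z) = √(-1 + 2*G) (p(G, z) = √(-1 + (G + G)) = √(-1 + 2*G))
d = -9/74 (d = 1/(7/9 - 1*9) = 1/(7/9 - 9) = 1/(-74/9) = -9/74 ≈ -0.12162)
(-17 + d)*p(2, 6) = (-17 - 9/74)*√(-1 + 2*2) = -1267*√(-1 + 4)/74 = -1267*√3/74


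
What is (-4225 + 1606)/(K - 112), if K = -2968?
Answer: 2619/3080 ≈ 0.85032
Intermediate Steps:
(-4225 + 1606)/(K - 112) = (-4225 + 1606)/(-2968 - 112) = -2619/(-3080) = -2619*(-1/3080) = 2619/3080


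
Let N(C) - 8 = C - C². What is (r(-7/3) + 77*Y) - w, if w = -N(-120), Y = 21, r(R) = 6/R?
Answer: -90283/7 ≈ -12898.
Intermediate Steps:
N(C) = 8 + C - C² (N(C) = 8 + (C - C²) = 8 + C - C²)
w = 14512 (w = -(8 - 120 - 1*(-120)²) = -(8 - 120 - 1*14400) = -(8 - 120 - 14400) = -1*(-14512) = 14512)
(r(-7/3) + 77*Y) - w = (6/((-7/3)) + 77*21) - 1*14512 = (6/((-7*⅓)) + 1617) - 14512 = (6/(-7/3) + 1617) - 14512 = (6*(-3/7) + 1617) - 14512 = (-18/7 + 1617) - 14512 = 11301/7 - 14512 = -90283/7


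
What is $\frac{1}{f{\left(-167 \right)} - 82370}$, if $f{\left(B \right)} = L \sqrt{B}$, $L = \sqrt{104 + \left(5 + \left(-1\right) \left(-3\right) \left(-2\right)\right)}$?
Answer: $- \frac{82370}{6784834101} - \frac{i \sqrt{17201}}{6784834101} \approx -1.214 \cdot 10^{-5} - 1.933 \cdot 10^{-8} i$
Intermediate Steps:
$L = \sqrt{103}$ ($L = \sqrt{104 + \left(5 + 3 \left(-2\right)\right)} = \sqrt{104 + \left(5 - 6\right)} = \sqrt{104 - 1} = \sqrt{103} \approx 10.149$)
$f{\left(B \right)} = \sqrt{103} \sqrt{B}$
$\frac{1}{f{\left(-167 \right)} - 82370} = \frac{1}{\sqrt{103} \sqrt{-167} - 82370} = \frac{1}{\sqrt{103} i \sqrt{167} - 82370} = \frac{1}{i \sqrt{17201} - 82370} = \frac{1}{-82370 + i \sqrt{17201}}$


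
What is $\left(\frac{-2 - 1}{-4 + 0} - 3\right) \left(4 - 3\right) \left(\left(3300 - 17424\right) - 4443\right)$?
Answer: $\frac{167103}{4} \approx 41776.0$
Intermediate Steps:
$\left(\frac{-2 - 1}{-4 + 0} - 3\right) \left(4 - 3\right) \left(\left(3300 - 17424\right) - 4443\right) = \left(- \frac{3}{-4} - 3\right) 1 \left(-14124 - 4443\right) = \left(\left(-3\right) \left(- \frac{1}{4}\right) - 3\right) 1 \left(-18567\right) = \left(\frac{3}{4} - 3\right) 1 \left(-18567\right) = \left(- \frac{9}{4}\right) 1 \left(-18567\right) = \left(- \frac{9}{4}\right) \left(-18567\right) = \frac{167103}{4}$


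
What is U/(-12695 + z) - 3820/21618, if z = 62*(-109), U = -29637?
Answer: 283191103/210267477 ≈ 1.3468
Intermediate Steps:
z = -6758
U/(-12695 + z) - 3820/21618 = -29637/(-12695 - 6758) - 3820/21618 = -29637/(-19453) - 3820*1/21618 = -29637*(-1/19453) - 1910/10809 = 29637/19453 - 1910/10809 = 283191103/210267477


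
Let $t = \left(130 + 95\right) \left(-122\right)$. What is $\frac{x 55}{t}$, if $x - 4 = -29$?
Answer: $\frac{55}{1098} \approx 0.050091$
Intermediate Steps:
$x = -25$ ($x = 4 - 29 = -25$)
$t = -27450$ ($t = 225 \left(-122\right) = -27450$)
$\frac{x 55}{t} = \frac{\left(-25\right) 55}{-27450} = \left(-1375\right) \left(- \frac{1}{27450}\right) = \frac{55}{1098}$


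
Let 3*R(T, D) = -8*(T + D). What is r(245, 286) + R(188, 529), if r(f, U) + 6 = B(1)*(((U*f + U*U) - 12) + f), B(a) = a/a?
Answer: 150181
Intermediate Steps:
B(a) = 1
r(f, U) = -18 + f + U**2 + U*f (r(f, U) = -6 + 1*(((U*f + U*U) - 12) + f) = -6 + 1*(((U*f + U**2) - 12) + f) = -6 + 1*(((U**2 + U*f) - 12) + f) = -6 + 1*((-12 + U**2 + U*f) + f) = -6 + 1*(-12 + f + U**2 + U*f) = -6 + (-12 + f + U**2 + U*f) = -18 + f + U**2 + U*f)
R(T, D) = -8*D/3 - 8*T/3 (R(T, D) = (-8*(T + D))/3 = (-8*(D + T))/3 = (-8*D - 8*T)/3 = -8*D/3 - 8*T/3)
r(245, 286) + R(188, 529) = (-18 + 245 + 286**2 + 286*245) + (-8/3*529 - 8/3*188) = (-18 + 245 + 81796 + 70070) + (-4232/3 - 1504/3) = 152093 - 1912 = 150181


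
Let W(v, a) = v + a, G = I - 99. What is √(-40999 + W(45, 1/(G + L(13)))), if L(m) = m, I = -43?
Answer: I*√681515643/129 ≈ 202.37*I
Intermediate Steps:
G = -142 (G = -43 - 99 = -142)
W(v, a) = a + v
√(-40999 + W(45, 1/(G + L(13)))) = √(-40999 + (1/(-142 + 13) + 45)) = √(-40999 + (1/(-129) + 45)) = √(-40999 + (-1/129 + 45)) = √(-40999 + 5804/129) = √(-5283067/129) = I*√681515643/129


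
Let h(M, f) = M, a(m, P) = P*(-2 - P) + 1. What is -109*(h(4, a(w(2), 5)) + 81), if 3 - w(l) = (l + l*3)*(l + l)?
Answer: -9265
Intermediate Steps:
w(l) = 3 - 8*l² (w(l) = 3 - (l + l*3)*(l + l) = 3 - (l + 3*l)*2*l = 3 - 4*l*2*l = 3 - 8*l²)
a(m, P) = 1 + P*(-2 - P)
-109*(h(4, a(w(2), 5)) + 81) = -109*(4 + 81) = -109*85 = -9265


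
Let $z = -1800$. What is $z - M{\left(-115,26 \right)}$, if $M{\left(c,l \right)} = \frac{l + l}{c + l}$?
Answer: $- \frac{160148}{89} \approx -1799.4$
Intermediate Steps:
$M{\left(c,l \right)} = \frac{2 l}{c + l}$
$z - M{\left(-115,26 \right)} = -1800 - 2 \cdot 26 \frac{1}{-115 + 26} = -1800 - 2 \cdot 26 \frac{1}{-89} = -1800 - 2 \cdot 26 \left(- \frac{1}{89}\right) = -1800 - - \frac{52}{89} = -1800 + \frac{52}{89} = - \frac{160148}{89}$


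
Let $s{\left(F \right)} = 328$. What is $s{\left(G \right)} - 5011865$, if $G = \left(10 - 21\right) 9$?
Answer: $-5011537$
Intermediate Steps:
$G = -99$ ($G = \left(-11\right) 9 = -99$)
$s{\left(G \right)} - 5011865 = 328 - 5011865 = -5011537$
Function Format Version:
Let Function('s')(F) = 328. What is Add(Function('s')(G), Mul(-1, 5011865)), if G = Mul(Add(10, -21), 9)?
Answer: -5011537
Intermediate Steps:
G = -99 (G = Mul(-11, 9) = -99)
Add(Function('s')(G), Mul(-1, 5011865)) = Add(328, Mul(-1, 5011865)) = Add(328, -5011865) = -5011537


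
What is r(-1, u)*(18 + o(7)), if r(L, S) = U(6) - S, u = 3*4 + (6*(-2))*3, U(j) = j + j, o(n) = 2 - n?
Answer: 468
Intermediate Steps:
U(j) = 2*j
u = -24 (u = 12 - 12*3 = 12 - 36 = -24)
r(L, S) = 12 - S (r(L, S) = 2*6 - S = 12 - S)
r(-1, u)*(18 + o(7)) = (12 - 1*(-24))*(18 + (2 - 1*7)) = (12 + 24)*(18 + (2 - 7)) = 36*(18 - 5) = 36*13 = 468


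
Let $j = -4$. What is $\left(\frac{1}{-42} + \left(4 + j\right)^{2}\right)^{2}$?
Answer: $\frac{1}{1764} \approx 0.00056689$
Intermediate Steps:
$\left(\frac{1}{-42} + \left(4 + j\right)^{2}\right)^{2} = \left(\frac{1}{-42} + \left(4 - 4\right)^{2}\right)^{2} = \left(- \frac{1}{42} + 0^{2}\right)^{2} = \left(- \frac{1}{42} + 0\right)^{2} = \left(- \frac{1}{42}\right)^{2} = \frac{1}{1764}$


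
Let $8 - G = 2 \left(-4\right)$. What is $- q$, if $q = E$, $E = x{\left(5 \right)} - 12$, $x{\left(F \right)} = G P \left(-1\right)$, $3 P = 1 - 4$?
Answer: $-4$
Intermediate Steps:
$P = -1$ ($P = \frac{1 - 4}{3} = \frac{1}{3} \left(-3\right) = -1$)
$G = 16$ ($G = 8 - 2 \left(-4\right) = 8 - -8 = 8 + 8 = 16$)
$x{\left(F \right)} = 16$ ($x{\left(F \right)} = 16 \left(-1\right) \left(-1\right) = \left(-16\right) \left(-1\right) = 16$)
$E = 4$ ($E = 16 - 12 = 4$)
$q = 4$
$- q = \left(-1\right) 4 = -4$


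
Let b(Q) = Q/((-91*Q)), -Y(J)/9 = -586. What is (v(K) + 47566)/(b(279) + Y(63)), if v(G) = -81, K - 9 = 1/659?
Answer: 4321135/479933 ≈ 9.0036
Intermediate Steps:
Y(J) = 5274 (Y(J) = -9*(-586) = 5274)
b(Q) = -1/91 (b(Q) = Q*(-1/(91*Q)) = -1/91)
K = 5932/659 (K = 9 + 1/659 = 5932/659 ≈ 9.0015)
(v(K) + 47566)/(b(279) + Y(63)) = (-81 + 47566)/(-1/91 + 5274) = 47485/(479933/91) = 47485*(91/479933) = 4321135/479933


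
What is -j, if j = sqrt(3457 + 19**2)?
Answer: -sqrt(3818) ≈ -61.790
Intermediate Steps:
j = sqrt(3818) (j = sqrt(3457 + 361) = sqrt(3818) ≈ 61.790)
-j = -sqrt(3818)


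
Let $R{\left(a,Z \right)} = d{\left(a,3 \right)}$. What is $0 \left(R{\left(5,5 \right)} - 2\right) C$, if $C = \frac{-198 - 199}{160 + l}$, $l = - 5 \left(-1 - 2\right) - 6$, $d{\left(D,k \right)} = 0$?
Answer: $0$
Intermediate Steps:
$R{\left(a,Z \right)} = 0$
$l = 9$ ($l = - 5 \left(-1 - 2\right) - 6 = \left(-5\right) \left(-3\right) - 6 = 15 - 6 = 9$)
$C = - \frac{397}{169}$ ($C = \frac{-198 - 199}{160 + 9} = - \frac{397}{169} \approx -2.3491$)
$0 \left(R{\left(5,5 \right)} - 2\right) C = 0 \left(0 - 2\right) \left(- \frac{397}{169}\right) = 0 \left(-2\right) \left(- \frac{397}{169}\right) = 0 \left(- \frac{397}{169}\right) = 0$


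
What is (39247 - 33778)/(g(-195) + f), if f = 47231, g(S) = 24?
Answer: 5469/47255 ≈ 0.11573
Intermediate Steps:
(39247 - 33778)/(g(-195) + f) = (39247 - 33778)/(24 + 47231) = 5469/47255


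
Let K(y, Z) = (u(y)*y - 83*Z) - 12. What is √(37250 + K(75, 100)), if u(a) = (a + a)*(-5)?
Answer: 4*I*√1707 ≈ 165.26*I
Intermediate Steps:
u(a) = -10*a (u(a) = (2*a)*(-5) = -10*a)
K(y, Z) = -12 - 83*Z - 10*y² (K(y, Z) = ((-10*y)*y - 83*Z) - 12 = (-10*y² - 83*Z) - 12 = (-83*Z - 10*y²) - 12 = -12 - 83*Z - 10*y²)
√(37250 + K(75, 100)) = √(37250 + (-12 - 83*100 - 10*75²)) = √(37250 + (-12 - 8300 - 10*5625)) = √(37250 + (-12 - 8300 - 56250)) = √(37250 - 64562) = √(-27312) = 4*I*√1707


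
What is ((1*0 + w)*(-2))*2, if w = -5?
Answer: 20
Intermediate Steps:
((1*0 + w)*(-2))*2 = ((1*0 - 5)*(-2))*2 = ((0 - 5)*(-2))*2 = -5*(-2)*2 = 10*2 = 20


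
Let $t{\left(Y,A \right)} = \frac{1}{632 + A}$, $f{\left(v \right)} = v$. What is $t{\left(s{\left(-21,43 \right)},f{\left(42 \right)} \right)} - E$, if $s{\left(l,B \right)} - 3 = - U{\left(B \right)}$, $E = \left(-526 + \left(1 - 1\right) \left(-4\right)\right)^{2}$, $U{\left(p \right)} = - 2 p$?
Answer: $- \frac{186479623}{674} \approx -2.7668 \cdot 10^{5}$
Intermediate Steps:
$E = 276676$ ($E = \left(-526 + 0 \left(-4\right)\right)^{2} = \left(-526 + 0\right)^{2} = \left(-526\right)^{2} = 276676$)
$s{\left(l,B \right)} = 3 + 2 B$ ($s{\left(l,B \right)} = 3 - - 2 B = 3 + 2 B$)
$t{\left(s{\left(-21,43 \right)},f{\left(42 \right)} \right)} - E = \frac{1}{632 + 42} - 276676 = \frac{1}{674} - 276676 = - \frac{186479623}{674}$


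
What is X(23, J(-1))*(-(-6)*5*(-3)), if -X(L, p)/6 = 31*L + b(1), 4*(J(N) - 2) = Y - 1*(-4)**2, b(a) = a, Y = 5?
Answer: 385560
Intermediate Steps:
J(N) = -3/4 (J(N) = 2 + (5 - 1*(-4)**2)/4 = 2 + (5 - 1*16)/4 = 2 + (5 - 16)/4 = 2 + (1/4)*(-11) = 2 - 11/4 = -3/4)
X(L, p) = -6 - 186*L (X(L, p) = -6*(31*L + 1) = -6*(1 + 31*L) = -6 - 186*L)
X(23, J(-1))*(-(-6)*5*(-3)) = (-6 - 186*23)*(-(-6)*5*(-3)) = (-6 - 4278)*(-2*(-15)*(-3)) = -128520*(-3) = -4284*(-90) = 385560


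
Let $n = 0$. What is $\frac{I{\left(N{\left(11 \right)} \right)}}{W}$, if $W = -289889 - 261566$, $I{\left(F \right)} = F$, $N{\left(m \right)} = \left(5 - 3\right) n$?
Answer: $0$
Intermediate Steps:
$N{\left(m \right)} = 0$ ($N{\left(m \right)} = \left(5 - 3\right) 0 = 2 \cdot 0 = 0$)
$W = -551455$
$\frac{I{\left(N{\left(11 \right)} \right)}}{W} = \frac{0}{-551455} = 0 \left(- \frac{1}{551455}\right) = 0$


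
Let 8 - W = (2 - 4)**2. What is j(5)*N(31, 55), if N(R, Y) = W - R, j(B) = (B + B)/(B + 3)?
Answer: -135/4 ≈ -33.750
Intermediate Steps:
W = 4 (W = 8 - (2 - 4)**2 = 8 - 1*(-2)**2 = 8 - 1*4 = 8 - 4 = 4)
j(B) = 2*B/(3 + B) (j(B) = (2*B)/(3 + B) = 2*B/(3 + B))
N(R, Y) = 4 - R
j(5)*N(31, 55) = (2*5/(3 + 5))*(4 - 1*31) = (2*5/8)*(4 - 31) = (2*5*(1/8))*(-27) = (5/4)*(-27) = -135/4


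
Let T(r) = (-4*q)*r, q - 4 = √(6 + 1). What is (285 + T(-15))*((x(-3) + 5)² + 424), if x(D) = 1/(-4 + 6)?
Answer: 953925/4 + 27255*√7 ≈ 3.1059e+5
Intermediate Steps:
x(D) = ½ (x(D) = 1/2 = ½)
q = 4 + √7 (q = 4 + √(6 + 1) = 4 + √7 ≈ 6.6458)
T(r) = r*(-16 - 4*√7) (T(r) = (-4*(4 + √7))*r = (-16 - 4*√7)*r = r*(-16 - 4*√7))
(285 + T(-15))*((x(-3) + 5)² + 424) = (285 - 4*(-15)*(4 + √7))*((½ + 5)² + 424) = (285 + (240 + 60*√7))*((11/2)² + 424) = (525 + 60*√7)*(121/4 + 424) = (525 + 60*√7)*(1817/4) = 953925/4 + 27255*√7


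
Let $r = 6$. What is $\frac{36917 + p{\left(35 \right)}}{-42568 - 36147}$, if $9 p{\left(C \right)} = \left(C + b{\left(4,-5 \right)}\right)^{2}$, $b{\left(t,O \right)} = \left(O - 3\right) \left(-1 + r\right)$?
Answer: $- \frac{332278}{708435} \approx -0.46903$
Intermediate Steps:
$b{\left(t,O \right)} = -15 + 5 O$ ($b{\left(t,O \right)} = \left(O - 3\right) \left(-1 + 6\right) = \left(-3 + O\right) 5 = -15 + 5 O$)
$p{\left(C \right)} = \frac{\left(-40 + C\right)^{2}}{9}$ ($p{\left(C \right)} = \frac{\left(C + \left(-15 + 5 \left(-5\right)\right)\right)^{2}}{9} = \frac{\left(C - 40\right)^{2}}{9} = \frac{\left(-40 + C\right)^{2}}{9}$)
$\frac{36917 + p{\left(35 \right)}}{-42568 - 36147} = \frac{36917 + \frac{\left(-40 + 35\right)^{2}}{9}}{-42568 - 36147} = \frac{36917 + \frac{\left(-5\right)^{2}}{9}}{-78715} = \left(36917 + \frac{1}{9} \cdot 25\right) \left(- \frac{1}{78715}\right) = \left(36917 + \frac{25}{9}\right) \left(- \frac{1}{78715}\right) = \frac{332278}{9} \left(- \frac{1}{78715}\right) = - \frac{332278}{708435}$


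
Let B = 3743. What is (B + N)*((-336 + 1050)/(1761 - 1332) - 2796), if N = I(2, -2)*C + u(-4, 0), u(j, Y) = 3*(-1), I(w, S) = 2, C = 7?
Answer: -1500060860/143 ≈ -1.0490e+7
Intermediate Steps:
u(j, Y) = -3
N = 11 (N = 2*7 - 3 = 14 - 3 = 11)
(B + N)*((-336 + 1050)/(1761 - 1332) - 2796) = (3743 + 11)*((-336 + 1050)/(1761 - 1332) - 2796) = 3754*(714/429 - 2796) = 3754*(714*(1/429) - 2796) = 3754*(238/143 - 2796) = 3754*(-399590/143) = -1500060860/143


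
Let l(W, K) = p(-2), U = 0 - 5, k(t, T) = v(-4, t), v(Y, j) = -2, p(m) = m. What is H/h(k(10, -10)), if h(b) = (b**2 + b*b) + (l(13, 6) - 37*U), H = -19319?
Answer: -19319/191 ≈ -101.15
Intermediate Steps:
k(t, T) = -2
U = -5
l(W, K) = -2
h(b) = 183 + 2*b**2 (h(b) = (b**2 + b*b) + (-2 - 37*(-5)) = (b**2 + b**2) + (-2 + 185) = 2*b**2 + 183 = 183 + 2*b**2)
H/h(k(10, -10)) = -19319/(183 + 2*(-2)**2) = -19319/(183 + 2*4) = -19319/(183 + 8) = -19319/191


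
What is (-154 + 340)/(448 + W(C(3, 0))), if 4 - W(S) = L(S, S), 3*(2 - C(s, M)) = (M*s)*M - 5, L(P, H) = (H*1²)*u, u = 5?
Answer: 558/1301 ≈ 0.42890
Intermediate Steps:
L(P, H) = 5*H (L(P, H) = (H*1²)*5 = (H*1)*5 = H*5 = 5*H)
C(s, M) = 11/3 - s*M²/3 (C(s, M) = 2 - ((M*s)*M - 5)/3 = 2 - (s*M² - 5)/3 = 2 - (-5 + s*M²)/3 = 2 + (5/3 - s*M²/3) = 11/3 - s*M²/3)
W(S) = 4 - 5*S
(-154 + 340)/(448 + W(C(3, 0))) = (-154 + 340)/(448 + (4 - 5*(11/3 - ⅓*3*0²))) = 186/(448 + (4 - 5*(11/3 - ⅓*3*0))) = 186/(448 + (4 - 5*(11/3 + 0))) = 186/(448 + (4 - 5*11/3)) = 186/(448 + (4 - 55/3)) = 186/(448 - 43/3) = 186/(1301/3) = 186*(3/1301) = 558/1301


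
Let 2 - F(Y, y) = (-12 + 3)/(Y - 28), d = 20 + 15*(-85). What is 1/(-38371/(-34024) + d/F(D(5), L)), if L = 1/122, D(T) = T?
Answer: -1258888/980683033 ≈ -0.0012837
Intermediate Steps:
d = -1255 (d = 20 - 1275 = -1255)
L = 1/122 ≈ 0.0081967
F(Y, y) = 2 + 9/(-28 + Y) (F(Y, y) = 2 - (-12 + 3)/(Y - 28) = 2 - (-9)/(-28 + Y) = 2 + 9/(-28 + Y))
1/(-38371/(-34024) + d/F(D(5), L)) = 1/(-38371/(-34024) - 1255*(-28 + 5)/(-47 + 2*5)) = 1/(-38371*(-1/34024) - 1255*(-23/(-47 + 10))) = 1/(38371/34024 - 1255/((-1/23*(-37)))) = 1/(38371/34024 - 1255/37/23) = 1/(38371/34024 - 1255*23/37) = 1/(38371/34024 - 28865/37) = 1/(-980683033/1258888) = -1258888/980683033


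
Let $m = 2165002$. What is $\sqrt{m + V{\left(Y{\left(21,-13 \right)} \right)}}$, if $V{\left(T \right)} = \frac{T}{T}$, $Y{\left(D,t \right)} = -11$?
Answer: $\sqrt{2165003} \approx 1471.4$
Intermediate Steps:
$V{\left(T \right)} = 1$
$\sqrt{m + V{\left(Y{\left(21,-13 \right)} \right)}} = \sqrt{2165002 + 1} = \sqrt{2165003}$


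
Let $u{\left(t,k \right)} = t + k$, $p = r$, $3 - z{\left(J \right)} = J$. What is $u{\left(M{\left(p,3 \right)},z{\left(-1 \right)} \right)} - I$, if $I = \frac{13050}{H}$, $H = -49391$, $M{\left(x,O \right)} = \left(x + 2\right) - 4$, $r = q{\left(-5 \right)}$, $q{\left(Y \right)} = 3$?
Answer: $\frac{260005}{49391} \approx 5.2642$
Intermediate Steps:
$r = 3$
$z{\left(J \right)} = 3 - J$
$p = 3$
$M{\left(x,O \right)} = -2 + x$ ($M{\left(x,O \right)} = \left(2 + x\right) - 4 = -2 + x$)
$u{\left(t,k \right)} = k + t$
$I = - \frac{13050}{49391}$ ($I = \frac{13050}{-49391} = 13050 \left(- \frac{1}{49391}\right) = - \frac{13050}{49391} \approx -0.26422$)
$u{\left(M{\left(p,3 \right)},z{\left(-1 \right)} \right)} - I = \left(\left(3 - -1\right) + \left(-2 + 3\right)\right) - - \frac{13050}{49391} = \left(\left(3 + 1\right) + 1\right) + \frac{13050}{49391} = \left(4 + 1\right) + \frac{13050}{49391} = 5 + \frac{13050}{49391} = \frac{260005}{49391}$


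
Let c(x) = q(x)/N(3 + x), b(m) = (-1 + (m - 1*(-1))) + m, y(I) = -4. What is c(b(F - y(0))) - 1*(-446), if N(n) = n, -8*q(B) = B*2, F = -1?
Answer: 2675/6 ≈ 445.83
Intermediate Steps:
q(B) = -B/4 (q(B) = -B*2/8 = -B/4)
b(m) = 2*m (b(m) = (-1 + (m + 1)) + m = (-1 + (1 + m)) + m = m + m = 2*m)
c(x) = -x/(4*(3 + x)) (c(x) = (-x/4)/(3 + x) = -x/(4*(3 + x)))
c(b(F - y(0))) - 1*(-446) = -2*(-1 - 1*(-4))/(12 + 4*(2*(-1 - 1*(-4)))) - 1*(-446) = -2*(-1 + 4)/(12 + 4*(2*(-1 + 4))) + 446 = -2*3/(12 + 4*(2*3)) + 446 = -1*6/(12 + 4*6) + 446 = -1*6/(12 + 24) + 446 = -1*6/36 + 446 = -1*6*1/36 + 446 = -⅙ + 446 = 2675/6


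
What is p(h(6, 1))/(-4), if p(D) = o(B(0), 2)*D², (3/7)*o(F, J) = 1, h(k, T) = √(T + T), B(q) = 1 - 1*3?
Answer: -7/6 ≈ -1.1667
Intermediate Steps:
B(q) = -2 (B(q) = 1 - 3 = -2)
h(k, T) = √2*√T (h(k, T) = √(2*T) = √2*√T)
o(F, J) = 7/3 (o(F, J) = (7/3)*1 = 7/3)
p(D) = 7*D²/3
p(h(6, 1))/(-4) = (7*(√2*√1)²/3)/(-4) = -7*(√2*1)²/12 = -7*(√2)²/12 = -7*2/12 = -¼*14/3 = -7/6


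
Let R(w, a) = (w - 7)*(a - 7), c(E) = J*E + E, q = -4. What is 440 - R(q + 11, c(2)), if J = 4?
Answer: 440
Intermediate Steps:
c(E) = 5*E (c(E) = 4*E + E = 5*E)
R(w, a) = (-7 + a)*(-7 + w) (R(w, a) = (-7 + w)*(-7 + a) = (-7 + a)*(-7 + w))
440 - R(q + 11, c(2)) = 440 - (49 - 35*2 - 7*(-4 + 11) + (5*2)*(-4 + 11)) = 440 - (49 - 7*10 - 7*7 + 10*7) = 440 - (49 - 70 - 49 + 70) = 440 - 1*0 = 440 + 0 = 440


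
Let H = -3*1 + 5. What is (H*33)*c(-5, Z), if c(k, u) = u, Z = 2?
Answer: 132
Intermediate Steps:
H = 2 (H = -3 + 5 = 2)
(H*33)*c(-5, Z) = (2*33)*2 = 66*2 = 132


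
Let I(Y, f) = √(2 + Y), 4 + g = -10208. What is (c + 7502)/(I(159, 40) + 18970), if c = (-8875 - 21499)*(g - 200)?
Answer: 857068908900/51408677 - 316261590*√161/359860739 ≈ 16661.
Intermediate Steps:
g = -10212 (g = -4 - 10208 = -10212)
c = 316254088 (c = (-8875 - 21499)*(-10212 - 200) = -30374*(-10412) = 316254088)
(c + 7502)/(I(159, 40) + 18970) = (316254088 + 7502)/(√(2 + 159) + 18970) = 316261590/(√161 + 18970) = 316261590/(18970 + √161)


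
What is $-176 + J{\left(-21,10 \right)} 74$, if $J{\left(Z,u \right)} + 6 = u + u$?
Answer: $860$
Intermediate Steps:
$J{\left(Z,u \right)} = -6 + 2 u$ ($J{\left(Z,u \right)} = -6 + \left(u + u\right) = -6 + 2 u$)
$-176 + J{\left(-21,10 \right)} 74 = -176 + \left(-6 + 2 \cdot 10\right) 74 = -176 + \left(-6 + 20\right) 74 = -176 + 14 \cdot 74 = -176 + 1036 = 860$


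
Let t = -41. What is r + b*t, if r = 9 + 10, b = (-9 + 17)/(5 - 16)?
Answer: 537/11 ≈ 48.818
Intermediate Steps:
b = -8/11 (b = 8/(-11) = 8*(-1/11) = -8/11 ≈ -0.72727)
r = 19
r + b*t = 19 - 8/11*(-41) = 19 + 328/11 = 537/11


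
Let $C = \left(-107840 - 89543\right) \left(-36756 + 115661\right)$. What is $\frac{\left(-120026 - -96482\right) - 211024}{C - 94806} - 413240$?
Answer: $- \frac{6436047877739472}{15574600421} \approx -4.1324 \cdot 10^{5}$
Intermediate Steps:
$C = -15574505615$ ($C = \left(-197383\right) 78905 = -15574505615$)
$\frac{\left(-120026 - -96482\right) - 211024}{C - 94806} - 413240 = \frac{\left(-120026 - -96482\right) - 211024}{-15574505615 - 94806} - 413240 = \frac{\left(-120026 + 96482\right) - 211024}{-15574600421} - 413240 = \left(-23544 - 211024\right) \left(- \frac{1}{15574600421}\right) - 413240 = \left(-234568\right) \left(- \frac{1}{15574600421}\right) - 413240 = \frac{234568}{15574600421} - 413240 = - \frac{6436047877739472}{15574600421}$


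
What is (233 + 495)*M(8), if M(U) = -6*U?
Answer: -34944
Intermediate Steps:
(233 + 495)*M(8) = (233 + 495)*(-6*8) = 728*(-48) = -34944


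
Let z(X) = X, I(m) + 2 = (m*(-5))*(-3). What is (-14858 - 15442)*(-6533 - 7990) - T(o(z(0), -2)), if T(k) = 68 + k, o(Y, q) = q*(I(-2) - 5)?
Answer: 440046758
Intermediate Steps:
I(m) = -2 + 15*m (I(m) = -2 + (m*(-5))*(-3) = -2 - 5*m*(-3) = -2 + 15*m)
o(Y, q) = -37*q (o(Y, q) = q*((-2 + 15*(-2)) - 5) = q*((-2 - 30) - 5) = q*(-32 - 5) = q*(-37) = -37*q)
(-14858 - 15442)*(-6533 - 7990) - T(o(z(0), -2)) = (-14858 - 15442)*(-6533 - 7990) - (68 - 37*(-2)) = -30300*(-14523) - (68 + 74) = 440046900 - 1*142 = 440046900 - 142 = 440046758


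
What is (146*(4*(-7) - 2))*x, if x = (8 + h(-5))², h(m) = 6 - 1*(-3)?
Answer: -1265820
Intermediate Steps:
h(m) = 9 (h(m) = 6 + 3 = 9)
x = 289 (x = (8 + 9)² = 17² = 289)
(146*(4*(-7) - 2))*x = (146*(4*(-7) - 2))*289 = (146*(-28 - 2))*289 = (146*(-30))*289 = -4380*289 = -1265820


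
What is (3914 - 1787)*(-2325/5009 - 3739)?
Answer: -39840785952/5009 ≈ -7.9538e+6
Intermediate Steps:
(3914 - 1787)*(-2325/5009 - 3739) = 2127*(-2325*1/5009 - 3739) = 2127*(-2325/5009 - 3739) = 2127*(-18730976/5009) = -39840785952/5009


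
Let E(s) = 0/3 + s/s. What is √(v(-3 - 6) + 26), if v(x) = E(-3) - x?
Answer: 6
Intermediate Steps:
E(s) = 1 (E(s) = 0*(⅓) + 1 = 0 + 1 = 1)
v(x) = 1 - x
√(v(-3 - 6) + 26) = √((1 - (-3 - 6)) + 26) = √((1 - 1*(-9)) + 26) = √((1 + 9) + 26) = √(10 + 26) = √36 = 6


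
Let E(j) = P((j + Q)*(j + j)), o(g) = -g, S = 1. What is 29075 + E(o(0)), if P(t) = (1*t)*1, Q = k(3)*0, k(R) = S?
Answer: 29075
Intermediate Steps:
k(R) = 1
Q = 0 (Q = 1*0 = 0)
P(t) = t (P(t) = t*1 = t)
E(j) = 2*j**2 (E(j) = (j + 0)*(j + j) = j*(2*j) = 2*j**2)
29075 + E(o(0)) = 29075 + 2*(-1*0)**2 = 29075 + 2*0**2 = 29075 + 2*0 = 29075 + 0 = 29075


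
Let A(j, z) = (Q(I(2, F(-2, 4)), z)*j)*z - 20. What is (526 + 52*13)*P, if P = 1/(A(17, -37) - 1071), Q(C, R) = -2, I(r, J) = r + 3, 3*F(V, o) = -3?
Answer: 1202/167 ≈ 7.1976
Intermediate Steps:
F(V, o) = -1 (F(V, o) = (1/3)*(-3) = -1)
I(r, J) = 3 + r
A(j, z) = -20 - 2*j*z (A(j, z) = (-2*j)*z - 20 = -2*j*z - 20 = -20 - 2*j*z)
P = 1/167 (P = 1/((-20 - 2*17*(-37)) - 1071) = 1/((-20 + 1258) - 1071) = 1/(1238 - 1071) = 1/167 ≈ 0.0059880)
(526 + 52*13)*P = (526 + 52*13)*(1/167) = (526 + 676)*(1/167) = 1202*(1/167) = 1202/167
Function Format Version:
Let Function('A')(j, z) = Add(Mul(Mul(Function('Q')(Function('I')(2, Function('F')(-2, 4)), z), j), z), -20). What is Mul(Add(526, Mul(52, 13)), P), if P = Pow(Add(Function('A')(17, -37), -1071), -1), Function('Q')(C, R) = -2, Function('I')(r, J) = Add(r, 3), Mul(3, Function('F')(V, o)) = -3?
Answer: Rational(1202, 167) ≈ 7.1976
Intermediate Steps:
Function('F')(V, o) = -1 (Function('F')(V, o) = Mul(Rational(1, 3), -3) = -1)
Function('I')(r, J) = Add(3, r)
Function('A')(j, z) = Add(-20, Mul(-2, j, z)) (Function('A')(j, z) = Add(Mul(Mul(-2, j), z), -20) = Add(Mul(-2, j, z), -20) = Add(-20, Mul(-2, j, z)))
P = Rational(1, 167) (P = Pow(Add(Add(-20, Mul(-2, 17, -37)), -1071), -1) = Pow(Add(Add(-20, 1258), -1071), -1) = Pow(Add(1238, -1071), -1) = Pow(167, -1) = Rational(1, 167) ≈ 0.0059880)
Mul(Add(526, Mul(52, 13)), P) = Mul(Add(526, Mul(52, 13)), Rational(1, 167)) = Mul(Add(526, 676), Rational(1, 167)) = Mul(1202, Rational(1, 167)) = Rational(1202, 167)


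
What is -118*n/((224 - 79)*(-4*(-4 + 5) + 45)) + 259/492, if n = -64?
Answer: 128179/71340 ≈ 1.7967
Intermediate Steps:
-118*n/((224 - 79)*(-4*(-4 + 5) + 45)) + 259/492 = -118*(-64/((224 - 79)*(-4*(-4 + 5) + 45))) + 259/492 = -118*(-64/(145*(-4*1 + 45))) + 259*(1/492) = -118*(-64/(145*(-4 + 45))) + 259/492 = -118/((41*145)*(-1/64)) + 259/492 = -118/(5945*(-1/64)) + 259/492 = -118/(-5945/64) + 259/492 = -118*(-64/5945) + 259/492 = 7552/5945 + 259/492 = 128179/71340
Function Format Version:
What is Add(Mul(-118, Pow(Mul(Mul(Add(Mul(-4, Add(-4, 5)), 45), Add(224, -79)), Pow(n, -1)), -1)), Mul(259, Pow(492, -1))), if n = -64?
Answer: Rational(128179, 71340) ≈ 1.7967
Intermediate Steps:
Add(Mul(-118, Pow(Mul(Mul(Add(Mul(-4, Add(-4, 5)), 45), Add(224, -79)), Pow(n, -1)), -1)), Mul(259, Pow(492, -1))) = Add(Mul(-118, Pow(Mul(Mul(Add(Mul(-4, Add(-4, 5)), 45), Add(224, -79)), Pow(-64, -1)), -1)), Mul(259, Pow(492, -1))) = Add(Mul(-118, Pow(Mul(Mul(Add(Mul(-4, 1), 45), 145), Rational(-1, 64)), -1)), Mul(259, Rational(1, 492))) = Add(Mul(-118, Pow(Mul(Mul(Add(-4, 45), 145), Rational(-1, 64)), -1)), Rational(259, 492)) = Add(Mul(-118, Pow(Mul(Mul(41, 145), Rational(-1, 64)), -1)), Rational(259, 492)) = Add(Mul(-118, Pow(Mul(5945, Rational(-1, 64)), -1)), Rational(259, 492)) = Add(Mul(-118, Pow(Rational(-5945, 64), -1)), Rational(259, 492)) = Add(Mul(-118, Rational(-64, 5945)), Rational(259, 492)) = Add(Rational(7552, 5945), Rational(259, 492)) = Rational(128179, 71340)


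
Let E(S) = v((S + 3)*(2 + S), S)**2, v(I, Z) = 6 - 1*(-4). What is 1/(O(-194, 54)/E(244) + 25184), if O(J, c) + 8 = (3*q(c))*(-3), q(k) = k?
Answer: 50/1258953 ≈ 3.9716e-5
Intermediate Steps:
v(I, Z) = 10 (v(I, Z) = 6 + 4 = 10)
O(J, c) = -8 - 9*c (O(J, c) = -8 + (3*c)*(-3) = -8 - 9*c)
E(S) = 100 (E(S) = 10**2 = 100)
1/(O(-194, 54)/E(244) + 25184) = 1/((-8 - 9*54)/100 + 25184) = 1/((-8 - 486)*(1/100) + 25184) = 1/(-494*1/100 + 25184) = 1/(-247/50 + 25184) = 1/(1258953/50) = 50/1258953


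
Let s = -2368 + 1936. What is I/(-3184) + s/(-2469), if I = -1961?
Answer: 2072399/2620432 ≈ 0.79086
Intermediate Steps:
s = -432
I/(-3184) + s/(-2469) = -1961/(-3184) - 432/(-2469) = -1961*(-1/3184) - 432*(-1/2469) = 1961/3184 + 144/823 = 2072399/2620432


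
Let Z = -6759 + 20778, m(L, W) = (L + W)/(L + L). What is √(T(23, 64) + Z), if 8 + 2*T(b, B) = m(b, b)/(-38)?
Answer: √20237641/38 ≈ 118.38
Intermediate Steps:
m(L, W) = (L + W)/(2*L) (m(L, W) = (L + W)/((2*L)) = (L + W)*(1/(2*L)) = (L + W)/(2*L))
T(b, B) = -305/76 (T(b, B) = -4 + (((b + b)/(2*b))/(-38))/2 = -4 + (((2*b)/(2*b))*(-1/38))/2 = -4 + (1*(-1/38))/2 = -4 + (½)*(-1/38) = -4 - 1/76 = -305/76)
Z = 14019
√(T(23, 64) + Z) = √(-305/76 + 14019) = √(1065139/76) = √20237641/38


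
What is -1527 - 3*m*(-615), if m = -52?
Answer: -97467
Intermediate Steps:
-1527 - 3*m*(-615) = -1527 - 3*(-52)*(-615) = -1527 + 156*(-615) = -1527 - 95940 = -97467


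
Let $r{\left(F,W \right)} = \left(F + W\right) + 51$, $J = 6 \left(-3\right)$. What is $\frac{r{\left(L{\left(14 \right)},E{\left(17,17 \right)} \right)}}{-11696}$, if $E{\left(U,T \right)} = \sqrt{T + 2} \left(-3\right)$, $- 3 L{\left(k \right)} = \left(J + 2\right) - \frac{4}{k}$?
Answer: $- \frac{395}{81872} + \frac{3 \sqrt{19}}{11696} \approx -0.0037066$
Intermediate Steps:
$J = -18$
$L{\left(k \right)} = \frac{16}{3} + \frac{4}{3 k}$ ($L{\left(k \right)} = - \frac{\left(-18 + 2\right) - \frac{4}{k}}{3} = - \frac{-16 - \frac{4}{k}}{3} = \frac{16}{3} + \frac{4}{3 k}$)
$E{\left(U,T \right)} = - 3 \sqrt{2 + T}$ ($E{\left(U,T \right)} = \sqrt{2 + T} \left(-3\right) = - 3 \sqrt{2 + T}$)
$r{\left(F,W \right)} = 51 + F + W$
$\frac{r{\left(L{\left(14 \right)},E{\left(17,17 \right)} \right)}}{-11696} = \frac{51 + \frac{4 \left(1 + 4 \cdot 14\right)}{3 \cdot 14} - 3 \sqrt{2 + 17}}{-11696} = \left(51 + \frac{4}{3} \cdot \frac{1}{14} \left(1 + 56\right) - 3 \sqrt{19}\right) \left(- \frac{1}{11696}\right) = \left(51 + \frac{4}{3} \cdot \frac{1}{14} \cdot 57 - 3 \sqrt{19}\right) \left(- \frac{1}{11696}\right) = \left(51 + \frac{38}{7} - 3 \sqrt{19}\right) \left(- \frac{1}{11696}\right) = \left(\frac{395}{7} - 3 \sqrt{19}\right) \left(- \frac{1}{11696}\right) = - \frac{395}{81872} + \frac{3 \sqrt{19}}{11696}$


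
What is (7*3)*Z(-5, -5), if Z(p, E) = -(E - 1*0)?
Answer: 105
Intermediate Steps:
Z(p, E) = -E (Z(p, E) = -(E + 0) = -E)
(7*3)*Z(-5, -5) = (7*3)*(-1*(-5)) = 21*5 = 105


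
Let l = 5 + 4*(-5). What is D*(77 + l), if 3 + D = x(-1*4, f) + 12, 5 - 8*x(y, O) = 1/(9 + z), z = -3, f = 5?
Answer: 14291/24 ≈ 595.46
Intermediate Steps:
x(y, O) = 29/48 (x(y, O) = 5/8 - 1/(8*(9 - 3)) = 5/8 - 1/8/6 = 5/8 - 1/8*1/6 = 5/8 - 1/48 = 29/48)
D = 461/48 (D = -3 + (29/48 + 12) = -3 + 605/48 = 461/48 ≈ 9.6042)
l = -15 (l = 5 - 20 = -15)
D*(77 + l) = 461*(77 - 15)/48 = (461/48)*62 = 14291/24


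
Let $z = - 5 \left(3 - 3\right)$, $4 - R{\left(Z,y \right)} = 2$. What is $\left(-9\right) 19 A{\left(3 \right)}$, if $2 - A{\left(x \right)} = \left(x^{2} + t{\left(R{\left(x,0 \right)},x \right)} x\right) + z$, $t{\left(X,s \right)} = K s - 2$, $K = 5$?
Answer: $7866$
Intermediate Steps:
$R{\left(Z,y \right)} = 2$ ($R{\left(Z,y \right)} = 4 - 2 = 2$)
$t{\left(X,s \right)} = -2 + 5 s$ ($t{\left(X,s \right)} = 5 s - 2 = -2 + 5 s$)
$z = 0$ ($z = \left(-5\right) 0 = 0$)
$A{\left(x \right)} = 2 - x^{2} - x \left(-2 + 5 x\right)$ ($A{\left(x \right)} = 2 - \left(\left(x^{2} + \left(-2 + 5 x\right) x\right) + 0\right) = 2 - \left(\left(x^{2} + x \left(-2 + 5 x\right)\right) + 0\right) = 2 - \left(x^{2} + x \left(-2 + 5 x\right)\right) = 2 - x^{2} - x \left(-2 + 5 x\right)$)
$\left(-9\right) 19 A{\left(3 \right)} = \left(-9\right) 19 \left(2 - 6 \cdot 3^{2} + 2 \cdot 3\right) = - 171 \left(2 - 54 + 6\right) = \left(-171\right) \left(-46\right) = 7866$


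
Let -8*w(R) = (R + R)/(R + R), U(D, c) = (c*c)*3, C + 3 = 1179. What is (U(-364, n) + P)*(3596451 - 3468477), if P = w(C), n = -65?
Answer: 6488217813/4 ≈ 1.6221e+9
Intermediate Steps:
C = 1176 (C = -3 + 1179 = 1176)
U(D, c) = 3*c² (U(D, c) = c²*3 = 3*c²)
w(R) = -⅛ (w(R) = -(R + R)/(8*(R + R)) = -2*R/(8*(2*R)) = -2*R*1/(2*R)/8 = -⅛*1 = -⅛)
P = -⅛ ≈ -0.12500
(U(-364, n) + P)*(3596451 - 3468477) = (3*(-65)² - ⅛)*(3596451 - 3468477) = (3*4225 - ⅛)*127974 = (12675 - ⅛)*127974 = (101399/8)*127974 = 6488217813/4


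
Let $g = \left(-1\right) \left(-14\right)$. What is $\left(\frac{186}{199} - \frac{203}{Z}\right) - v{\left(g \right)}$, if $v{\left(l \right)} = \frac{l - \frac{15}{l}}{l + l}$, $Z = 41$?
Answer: $- \frac{14323011}{3198328} \approx -4.4783$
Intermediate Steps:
$g = 14$
$v{\left(l \right)} = \frac{l - \frac{15}{l}}{2 l}$
$\left(\frac{186}{199} - \frac{203}{Z}\right) - v{\left(g \right)} = \left(\frac{186}{199} - \frac{203}{41}\right) - \frac{-15 + 14^{2}}{2 \cdot 196} = \left(186 \cdot \frac{1}{199} - \frac{203}{41}\right) - \frac{1}{2} \cdot \frac{1}{196} \left(-15 + 196\right) = \left(\frac{186}{199} - \frac{203}{41}\right) - \frac{1}{2} \cdot \frac{1}{196} \cdot 181 = - \frac{32771}{8159} - \frac{181}{392} = - \frac{14323011}{3198328}$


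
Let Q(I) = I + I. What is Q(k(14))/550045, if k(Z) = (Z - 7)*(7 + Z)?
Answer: 294/550045 ≈ 0.00053450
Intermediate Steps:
k(Z) = (-7 + Z)*(7 + Z)
Q(I) = 2*I
Q(k(14))/550045 = (2*(-49 + 14**2))/550045 = (2*(-49 + 196))*(1/550045) = (2*147)*(1/550045) = 294*(1/550045) = 294/550045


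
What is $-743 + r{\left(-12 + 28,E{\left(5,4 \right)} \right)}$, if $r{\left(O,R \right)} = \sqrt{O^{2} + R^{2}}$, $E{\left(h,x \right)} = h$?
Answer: $-743 + \sqrt{281} \approx -726.24$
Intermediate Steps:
$-743 + r{\left(-12 + 28,E{\left(5,4 \right)} \right)} = -743 + \sqrt{\left(-12 + 28\right)^{2} + 5^{2}} = -743 + \sqrt{16^{2} + 25} = -743 + \sqrt{256 + 25} = -743 + \sqrt{281}$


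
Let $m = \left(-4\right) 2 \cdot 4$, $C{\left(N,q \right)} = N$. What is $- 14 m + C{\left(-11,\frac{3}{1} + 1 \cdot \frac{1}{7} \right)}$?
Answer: $437$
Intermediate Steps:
$m = -32$ ($m = \left(-8\right) 4 = -32$)
$- 14 m + C{\left(-11,\frac{3}{1} + 1 \cdot \frac{1}{7} \right)} = \left(-14\right) \left(-32\right) - 11 = 448 - 11 = 437$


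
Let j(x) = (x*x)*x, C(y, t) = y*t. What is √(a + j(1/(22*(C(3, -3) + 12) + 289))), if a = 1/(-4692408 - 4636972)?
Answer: I*√1172737652344005/117573511450 ≈ 0.00029127*I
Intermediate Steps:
a = -1/9329380 (a = 1/(-9329380) = -1/9329380 ≈ -1.0719e-7)
C(y, t) = t*y
j(x) = x³ (j(x) = x²*x = x³)
√(a + j(1/(22*(C(3, -3) + 12) + 289))) = √(-1/9329380 + (1/(22*(-3*3 + 12) + 289))³) = √(-1/9329380 + (1/(22*(-9 + 12) + 289))³) = √(-1/9329380 + (1/(22*3 + 289))³) = √(-1/9329380 + (1/(66 + 289))³) = √(-1/9329380 + (1/355)³) = √(-1/9329380 + 1/44738875) = √(-7081899/83477193129500) = I*√1172737652344005/117573511450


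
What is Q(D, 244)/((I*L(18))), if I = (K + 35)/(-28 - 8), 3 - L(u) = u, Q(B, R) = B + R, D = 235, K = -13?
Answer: 2874/55 ≈ 52.255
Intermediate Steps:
L(u) = 3 - u
I = -11/18 (I = (-13 + 35)/(-28 - 8) = 22/(-36) = 22*(-1/36) = -11/18 ≈ -0.61111)
Q(D, 244)/((I*L(18))) = (235 + 244)/((-11*(3 - 1*18)/18)) = 479/((-11*(3 - 18)/18)) = 479/((-11/18*(-15))) = 479/(55/6) = 479*(6/55) = 2874/55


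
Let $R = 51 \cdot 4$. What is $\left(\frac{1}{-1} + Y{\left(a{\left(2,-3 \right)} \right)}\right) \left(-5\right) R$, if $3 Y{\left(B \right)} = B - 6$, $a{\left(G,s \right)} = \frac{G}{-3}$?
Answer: $\frac{9860}{3} \approx 3286.7$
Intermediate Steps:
$a{\left(G,s \right)} = - \frac{G}{3}$ ($a{\left(G,s \right)} = G \left(- \frac{1}{3}\right) = - \frac{G}{3}$)
$Y{\left(B \right)} = -2 + \frac{B}{3}$ ($Y{\left(B \right)} = \frac{B - 6}{3} = \frac{-6 + B}{3} = -2 + \frac{B}{3}$)
$R = 204$
$\left(\frac{1}{-1} + Y{\left(a{\left(2,-3 \right)} \right)}\right) \left(-5\right) R = \left(\frac{1}{-1} - \left(2 - \frac{\left(- \frac{1}{3}\right) 2}{3}\right)\right) \left(-5\right) 204 = \left(-1 + \left(-2 + \frac{1}{3} \left(- \frac{2}{3}\right)\right)\right) \left(-5\right) 204 = \left(-1 - \frac{20}{9}\right) \left(-5\right) 204 = \left(- \frac{29}{9}\right) \left(-5\right) 204 = \frac{145}{9} \cdot 204 = \frac{9860}{3}$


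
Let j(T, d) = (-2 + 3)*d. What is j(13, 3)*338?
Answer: 1014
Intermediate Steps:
j(T, d) = d (j(T, d) = 1*d = d)
j(13, 3)*338 = 3*338 = 1014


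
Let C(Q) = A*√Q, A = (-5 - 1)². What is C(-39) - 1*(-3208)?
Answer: 3208 + 36*I*√39 ≈ 3208.0 + 224.82*I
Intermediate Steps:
A = 36 (A = (-6)² = 36)
C(Q) = 36*√Q
C(-39) - 1*(-3208) = 36*√(-39) - 1*(-3208) = 36*(I*√39) + 3208 = 36*I*√39 + 3208 = 3208 + 36*I*√39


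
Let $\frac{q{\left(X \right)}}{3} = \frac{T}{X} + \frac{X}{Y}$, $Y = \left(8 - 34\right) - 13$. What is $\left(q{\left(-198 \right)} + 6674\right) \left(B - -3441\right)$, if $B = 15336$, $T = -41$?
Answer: $\frac{3265999117}{26} \approx 1.2562 \cdot 10^{8}$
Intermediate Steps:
$Y = -39$ ($Y = -26 - 13 = -39$)
$q{\left(X \right)} = - \frac{123}{X} - \frac{X}{13}$ ($q{\left(X \right)} = 3 \left(- \frac{41}{X} + \frac{X}{-39}\right) = 3 \left(- \frac{41}{X} + X \left(- \frac{1}{39}\right)\right) = 3 \left(- \frac{41}{X} - \frac{X}{39}\right) = - \frac{123}{X} - \frac{X}{13}$)
$\left(q{\left(-198 \right)} + 6674\right) \left(B - -3441\right) = \left(\left(- \frac{123}{-198} - - \frac{198}{13}\right) + 6674\right) \left(15336 - -3441\right) = \left(\left(\left(-123\right) \left(- \frac{1}{198}\right) + \frac{198}{13}\right) + 6674\right) \left(15336 + 3441\right) = \left(\left(\frac{41}{66} + \frac{198}{13}\right) + 6674\right) 18777 = \left(\frac{13601}{858} + 6674\right) 18777 = \frac{5739893}{858} \cdot 18777 = \frac{3265999117}{26}$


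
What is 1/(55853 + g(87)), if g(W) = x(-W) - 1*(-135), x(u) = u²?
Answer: 1/63557 ≈ 1.5734e-5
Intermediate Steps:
g(W) = 135 + W² (g(W) = (-W)² - 1*(-135) = W² + 135 = 135 + W²)
1/(55853 + g(87)) = 1/(55853 + (135 + 87²)) = 1/(55853 + (135 + 7569)) = 1/(55853 + 7704) = 1/63557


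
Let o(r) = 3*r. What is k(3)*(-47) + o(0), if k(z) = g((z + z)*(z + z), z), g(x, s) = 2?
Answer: -94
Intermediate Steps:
k(z) = 2
k(3)*(-47) + o(0) = 2*(-47) + 3*0 = -94 + 0 = -94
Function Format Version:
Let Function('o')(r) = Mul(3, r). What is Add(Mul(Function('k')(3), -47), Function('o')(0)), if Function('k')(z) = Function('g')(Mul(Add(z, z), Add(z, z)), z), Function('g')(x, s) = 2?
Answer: -94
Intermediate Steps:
Function('k')(z) = 2
Add(Mul(Function('k')(3), -47), Function('o')(0)) = Add(Mul(2, -47), Mul(3, 0)) = Add(-94, 0) = -94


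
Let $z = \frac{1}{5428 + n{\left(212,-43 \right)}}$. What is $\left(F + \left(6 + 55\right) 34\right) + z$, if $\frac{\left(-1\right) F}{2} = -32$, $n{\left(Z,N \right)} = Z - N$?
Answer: $\frac{12150255}{5683} \approx 2138.0$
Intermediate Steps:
$F = 64$ ($F = \left(-2\right) \left(-32\right) = 64$)
$z = \frac{1}{5683}$ ($z = \frac{1}{5428 + \left(212 - -43\right)} = \frac{1}{5428 + \left(212 + 43\right)} = \frac{1}{5428 + 255} = \frac{1}{5683} \approx 0.00017596$)
$\left(F + \left(6 + 55\right) 34\right) + z = \left(64 + \left(6 + 55\right) 34\right) + \frac{1}{5683} = \left(64 + 61 \cdot 34\right) + \frac{1}{5683} = \left(64 + 2074\right) + \frac{1}{5683} = 2138 + \frac{1}{5683} = \frac{12150255}{5683}$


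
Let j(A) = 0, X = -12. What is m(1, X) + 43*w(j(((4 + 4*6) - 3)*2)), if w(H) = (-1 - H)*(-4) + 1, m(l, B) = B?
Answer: 203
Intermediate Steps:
w(H) = 5 + 4*H (w(H) = (4 + 4*H) + 1 = 5 + 4*H)
m(1, X) + 43*w(j(((4 + 4*6) - 3)*2)) = -12 + 43*(5 + 4*0) = -12 + 43*(5 + 0) = -12 + 43*5 = -12 + 215 = 203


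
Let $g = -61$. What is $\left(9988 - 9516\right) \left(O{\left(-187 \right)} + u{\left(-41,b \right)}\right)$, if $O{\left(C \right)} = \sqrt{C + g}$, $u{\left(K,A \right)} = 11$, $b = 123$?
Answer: $5192 + 944 i \sqrt{62} \approx 5192.0 + 7433.1 i$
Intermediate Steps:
$O{\left(C \right)} = \sqrt{-61 + C}$ ($O{\left(C \right)} = \sqrt{C - 61} = \sqrt{-61 + C}$)
$\left(9988 - 9516\right) \left(O{\left(-187 \right)} + u{\left(-41,b \right)}\right) = \left(9988 - 9516\right) \left(\sqrt{-61 - 187} + 11\right) = 472 \left(\sqrt{-248} + 11\right) = 472 \left(2 i \sqrt{62} + 11\right) = 472 \left(11 + 2 i \sqrt{62}\right) = 5192 + 944 i \sqrt{62}$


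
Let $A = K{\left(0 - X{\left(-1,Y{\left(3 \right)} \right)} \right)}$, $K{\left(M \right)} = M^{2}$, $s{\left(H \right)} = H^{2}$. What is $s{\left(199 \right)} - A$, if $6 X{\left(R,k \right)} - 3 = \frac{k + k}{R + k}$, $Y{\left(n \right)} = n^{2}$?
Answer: $\frac{2534415}{64} \approx 39600.0$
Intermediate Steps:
$X{\left(R,k \right)} = \frac{1}{2} + \frac{k}{3 \left(R + k\right)}$ ($X{\left(R,k \right)} = \frac{1}{2} + \frac{\left(k + k\right) \frac{1}{R + k}}{6} = \frac{1}{2} + \frac{2 k \frac{1}{R + k}}{6} = \frac{1}{2} + \frac{k}{3 \left(R + k\right)}$)
$A = \frac{49}{64}$ ($A = \left(0 - \frac{\frac{1}{2} \left(-1\right) + \frac{5 \cdot 3^{2}}{6}}{-1 + 3^{2}}\right)^{2} = \left(0 - \frac{- \frac{1}{2} + \frac{5}{6} \cdot 9}{-1 + 9}\right)^{2} = \left(0 - \frac{- \frac{1}{2} + \frac{15}{2}}{8}\right)^{2} = \left(0 - \frac{1}{8} \cdot 7\right)^{2} = \left(0 - \frac{7}{8}\right)^{2} = \left(- \frac{7}{8}\right)^{2} = \frac{49}{64} \approx 0.76563$)
$s{\left(199 \right)} - A = 199^{2} - \frac{49}{64} = 39601 - \frac{49}{64} = \frac{2534415}{64}$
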